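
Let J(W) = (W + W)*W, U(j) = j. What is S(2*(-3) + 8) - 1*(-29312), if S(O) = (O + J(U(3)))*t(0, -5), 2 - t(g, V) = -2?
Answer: 29392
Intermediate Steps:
t(g, V) = 4 (t(g, V) = 2 - 1*(-2) = 2 + 2 = 4)
J(W) = 2*W**2 (J(W) = (2*W)*W = 2*W**2)
S(O) = 72 + 4*O (S(O) = (O + 2*3**2)*4 = (O + 2*9)*4 = (O + 18)*4 = (18 + O)*4 = 72 + 4*O)
S(2*(-3) + 8) - 1*(-29312) = (72 + 4*(2*(-3) + 8)) - 1*(-29312) = (72 + 4*(-6 + 8)) + 29312 = (72 + 4*2) + 29312 = (72 + 8) + 29312 = 80 + 29312 = 29392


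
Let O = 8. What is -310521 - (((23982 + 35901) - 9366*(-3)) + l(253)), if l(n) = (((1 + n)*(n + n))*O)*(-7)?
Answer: 6798842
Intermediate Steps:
l(n) = -112*n*(1 + n) (l(n) = (((1 + n)*(n + n))*8)*(-7) = (((1 + n)*(2*n))*8)*(-7) = ((2*n*(1 + n))*8)*(-7) = (16*n*(1 + n))*(-7) = -112*n*(1 + n))
-310521 - (((23982 + 35901) - 9366*(-3)) + l(253)) = -310521 - (((23982 + 35901) - 9366*(-3)) - 112*253*(1 + 253)) = -310521 - ((59883 + 28098) - 112*253*254) = -310521 - (87981 - 7197344) = -310521 - 1*(-7109363) = -310521 + 7109363 = 6798842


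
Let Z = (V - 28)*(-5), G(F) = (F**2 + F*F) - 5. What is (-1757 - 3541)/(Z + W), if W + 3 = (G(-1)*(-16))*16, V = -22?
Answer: -5298/1015 ≈ -5.2197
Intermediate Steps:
G(F) = -5 + 2*F**2 (G(F) = (F**2 + F**2) - 5 = 2*F**2 - 5 = -5 + 2*F**2)
W = 765 (W = -3 + ((-5 + 2*(-1)**2)*(-16))*16 = -3 + ((-5 + 2*1)*(-16))*16 = -3 + ((-5 + 2)*(-16))*16 = -3 - 3*(-16)*16 = -3 + 48*16 = -3 + 768 = 765)
Z = 250 (Z = (-22 - 28)*(-5) = -50*(-5) = 250)
(-1757 - 3541)/(Z + W) = (-1757 - 3541)/(250 + 765) = -5298/1015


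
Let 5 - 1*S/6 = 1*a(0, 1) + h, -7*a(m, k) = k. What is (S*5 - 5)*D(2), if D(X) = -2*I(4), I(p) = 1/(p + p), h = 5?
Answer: 5/28 ≈ 0.17857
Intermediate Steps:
a(m, k) = -k/7
I(p) = 1/(2*p)
D(X) = -¼ (D(X) = -1/4 = -2*⅛ = -¼)
S = 6/7 (S = 30 - 6*(1*(-⅐*1) + 5) = 30 - 6*(1*(-⅐) + 5) = 30 - 6*(-⅐ + 5) = 30 - 6*34/7 = 30 - 204/7 = 6/7 ≈ 0.85714)
(S*5 - 5)*D(2) = ((6/7)*5 - 5)*(-¼) = (30/7 - 5)*(-¼) = -5/7*(-¼) = 5/28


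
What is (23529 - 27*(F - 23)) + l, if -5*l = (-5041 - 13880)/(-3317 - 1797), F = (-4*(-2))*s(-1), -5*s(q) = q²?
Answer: 618601203/25570 ≈ 24192.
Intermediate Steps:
s(q) = -q²/5
F = -8/5 (F = (-4*(-2))*(-⅕*(-1)²) = 8*(-⅕*1) = 8*(-⅕) = -8/5 ≈ -1.6000)
l = -18921/25570 (l = -(-5041 - 13880)/(5*(-3317 - 1797)) = -(-18921)/(5*(-5114)) = -(-18921)*(-1)/(5*5114) = -⅕*18921/5114 = -18921/25570 ≈ -0.73997)
(23529 - 27*(F - 23)) + l = (23529 - 27*(-8/5 - 23)) - 18921/25570 = (23529 - 27*(-123/5)) - 18921/25570 = (23529 + 3321/5) - 18921/25570 = 120966/5 - 18921/25570 = 618601203/25570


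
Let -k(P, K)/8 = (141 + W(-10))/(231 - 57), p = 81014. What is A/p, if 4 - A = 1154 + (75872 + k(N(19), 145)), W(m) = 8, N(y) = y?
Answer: -3350159/3524109 ≈ -0.95064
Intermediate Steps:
k(P, K) = -596/87 (k(P, K) = -8*(141 + 8)/(231 - 57) = -1192/174 = -8*149/174 = -596/87)
A = -6700318/87 (A = 4 - (1154 + (75872 - 596/87)) = 4 - (1154 + 6600268/87) = 4 - 1*6700666/87 = 4 - 6700666/87 = -6700318/87 ≈ -77015.)
A/p = -6700318/87/81014 = -6700318/87*1/81014 = -3350159/3524109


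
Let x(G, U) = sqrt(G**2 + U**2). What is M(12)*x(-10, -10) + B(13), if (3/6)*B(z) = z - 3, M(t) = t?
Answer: 20 + 120*sqrt(2) ≈ 189.71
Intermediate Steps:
B(z) = -6 + 2*z (B(z) = 2*(z - 3) = 2*(-3 + z) = -6 + 2*z)
M(12)*x(-10, -10) + B(13) = 12*sqrt((-10)**2 + (-10)**2) + (-6 + 2*13) = 12*sqrt(100 + 100) + (-6 + 26) = 12*sqrt(200) + 20 = 12*(10*sqrt(2)) + 20 = 120*sqrt(2) + 20 = 20 + 120*sqrt(2)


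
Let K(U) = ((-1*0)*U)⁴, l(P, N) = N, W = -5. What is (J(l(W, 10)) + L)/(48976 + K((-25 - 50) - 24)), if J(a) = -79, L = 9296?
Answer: 9217/48976 ≈ 0.18819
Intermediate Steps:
K(U) = 0 (K(U) = (0*U)⁴ = 0⁴ = 0)
(J(l(W, 10)) + L)/(48976 + K((-25 - 50) - 24)) = (-79 + 9296)/(48976 + 0) = 9217/48976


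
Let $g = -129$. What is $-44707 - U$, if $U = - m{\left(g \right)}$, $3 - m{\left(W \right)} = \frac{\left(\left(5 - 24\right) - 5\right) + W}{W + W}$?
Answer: $- \frac{3844595}{86} \approx -44705.0$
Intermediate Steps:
$m{\left(W \right)} = 3 - \frac{-24 + W}{2 W}$ ($m{\left(W \right)} = 3 - \frac{\left(\left(5 - 24\right) - 5\right) + W}{W + W} = 3 - \frac{\left(-19 - 5\right) + W}{2 W} = 3 - \left(-24 + W\right) \frac{1}{2 W} = 3 - \frac{-24 + W}{2 W}$)
$U = - \frac{207}{86}$ ($U = - (\frac{5}{2} + \frac{12}{-129}) = - (\frac{5}{2} + 12 \left(- \frac{1}{129}\right)) = - (\frac{5}{2} - \frac{4}{43}) = \left(-1\right) \frac{207}{86} = - \frac{207}{86} \approx -2.407$)
$-44707 - U = -44707 - - \frac{207}{86} = -44707 + \frac{207}{86} = - \frac{3844595}{86}$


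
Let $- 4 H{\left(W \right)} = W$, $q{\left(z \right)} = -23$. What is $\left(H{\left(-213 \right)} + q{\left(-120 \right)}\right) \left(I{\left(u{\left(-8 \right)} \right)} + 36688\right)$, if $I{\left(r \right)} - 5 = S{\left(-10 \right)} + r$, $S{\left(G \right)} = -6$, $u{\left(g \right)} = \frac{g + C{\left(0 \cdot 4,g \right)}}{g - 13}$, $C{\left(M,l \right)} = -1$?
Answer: $\frac{7768563}{7} \approx 1.1098 \cdot 10^{6}$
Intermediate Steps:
$u{\left(g \right)} = \frac{-1 + g}{-13 + g}$ ($u{\left(g \right)} = \frac{g - 1}{g - 13} = \frac{-1 + g}{-13 + g}$)
$H{\left(W \right)} = - \frac{W}{4}$
$I{\left(r \right)} = -1 + r$ ($I{\left(r \right)} = 5 + \left(-6 + r\right) = -1 + r$)
$\left(H{\left(-213 \right)} + q{\left(-120 \right)}\right) \left(I{\left(u{\left(-8 \right)} \right)} + 36688\right) = \left(\left(- \frac{1}{4}\right) \left(-213\right) - 23\right) \left(\left(-1 + \frac{-1 - 8}{-13 - 8}\right) + 36688\right) = \left(\frac{213}{4} - 23\right) \left(\left(-1 + \frac{1}{-21} \left(-9\right)\right) + 36688\right) = \frac{121 \left(\left(-1 - - \frac{3}{7}\right) + 36688\right)}{4} = \frac{121 \left(\left(-1 + \frac{3}{7}\right) + 36688\right)}{4} = \frac{121 \left(- \frac{4}{7} + 36688\right)}{4} = \frac{121}{4} \cdot \frac{256812}{7} = \frac{7768563}{7}$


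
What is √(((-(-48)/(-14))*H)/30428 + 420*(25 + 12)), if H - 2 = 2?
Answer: 2*√11015746244391/53249 ≈ 124.66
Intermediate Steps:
H = 4 (H = 2 + 2 = 4)
√(((-(-48)/(-14))*H)/30428 + 420*(25 + 12)) = √((-(-48)/(-14)*4)/30428 + 420*(25 + 12)) = √((-(-48)*(-1)/14*4)*(1/30428) + 420*37) = √((-3*8/7*4)*(1/30428) + 15540) = √(-24/7*4*(1/30428) + 15540) = √(-96/7*1/30428 + 15540) = √(-24/53249 + 15540) = √(827489436/53249) = 2*√11015746244391/53249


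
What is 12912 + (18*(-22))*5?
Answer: 10932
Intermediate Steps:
12912 + (18*(-22))*5 = 12912 - 396*5 = 12912 - 1980 = 10932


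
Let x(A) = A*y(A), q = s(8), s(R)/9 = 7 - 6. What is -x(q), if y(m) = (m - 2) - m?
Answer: 18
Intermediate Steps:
y(m) = -2 (y(m) = (-2 + m) - m = -2)
s(R) = 9 (s(R) = 9*(7 - 6) = 9*1 = 9)
q = 9
x(A) = -2*A (x(A) = A*(-2) = -2*A)
-x(q) = -(-2)*9 = -1*(-18) = 18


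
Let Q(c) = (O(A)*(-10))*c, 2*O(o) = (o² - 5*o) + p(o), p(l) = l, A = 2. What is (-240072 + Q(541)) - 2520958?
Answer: -2750210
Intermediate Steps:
O(o) = o²/2 - 2*o (O(o) = ((o² - 5*o) + o)/2 = (o² - 4*o)/2 = o²/2 - 2*o)
Q(c) = 20*c (Q(c) = (((½)*2*(-4 + 2))*(-10))*c = (((½)*2*(-2))*(-10))*c = (-2*(-10))*c = 20*c)
(-240072 + Q(541)) - 2520958 = (-240072 + 20*541) - 2520958 = (-240072 + 10820) - 2520958 = -229252 - 2520958 = -2750210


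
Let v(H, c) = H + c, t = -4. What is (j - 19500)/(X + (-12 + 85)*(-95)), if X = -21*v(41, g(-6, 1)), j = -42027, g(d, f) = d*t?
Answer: 61527/8300 ≈ 7.4129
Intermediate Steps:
g(d, f) = -4*d (g(d, f) = d*(-4) = -4*d)
X = -1365 (X = -21*(41 - 4*(-6)) = -21*(41 + 24) = -21*65 = -1365)
(j - 19500)/(X + (-12 + 85)*(-95)) = (-42027 - 19500)/(-1365 + (-12 + 85)*(-95)) = -61527/(-1365 + 73*(-95)) = -61527/(-1365 - 6935) = -61527/(-8300) = -61527*(-1/8300) = 61527/8300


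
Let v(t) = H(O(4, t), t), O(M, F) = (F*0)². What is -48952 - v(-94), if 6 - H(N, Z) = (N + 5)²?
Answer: -48933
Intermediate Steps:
O(M, F) = 0 (O(M, F) = 0² = 0)
H(N, Z) = 6 - (5 + N)² (H(N, Z) = 6 - (N + 5)² = 6 - (5 + N)²)
v(t) = -19 (v(t) = 6 - (5 + 0)² = 6 - 1*5² = 6 - 1*25 = 6 - 25 = -19)
-48952 - v(-94) = -48952 - 1*(-19) = -48952 + 19 = -48933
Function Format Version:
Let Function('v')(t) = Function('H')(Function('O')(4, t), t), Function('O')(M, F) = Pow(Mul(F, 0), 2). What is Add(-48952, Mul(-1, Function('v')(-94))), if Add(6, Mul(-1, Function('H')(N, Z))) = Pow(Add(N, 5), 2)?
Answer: -48933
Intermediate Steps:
Function('O')(M, F) = 0 (Function('O')(M, F) = Pow(0, 2) = 0)
Function('H')(N, Z) = Add(6, Mul(-1, Pow(Add(5, N), 2))) (Function('H')(N, Z) = Add(6, Mul(-1, Pow(Add(N, 5), 2))) = Add(6, Mul(-1, Pow(Add(5, N), 2))))
Function('v')(t) = -19 (Function('v')(t) = Add(6, Mul(-1, Pow(Add(5, 0), 2))) = Add(6, Mul(-1, Pow(5, 2))) = Add(6, Mul(-1, 25)) = Add(6, -25) = -19)
Add(-48952, Mul(-1, Function('v')(-94))) = Add(-48952, Mul(-1, -19)) = Add(-48952, 19) = -48933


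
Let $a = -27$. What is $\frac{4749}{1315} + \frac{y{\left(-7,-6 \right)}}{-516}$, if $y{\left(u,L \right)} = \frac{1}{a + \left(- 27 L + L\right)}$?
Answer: $\frac{316111121}{87531660} \approx 3.6114$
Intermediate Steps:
$y{\left(u,L \right)} = \frac{1}{-27 - 26 L}$ ($y{\left(u,L \right)} = \frac{1}{-27 + \left(- 27 L + L\right)} = \frac{1}{-27 - 26 L}$)
$\frac{4749}{1315} + \frac{y{\left(-7,-6 \right)}}{-516} = \frac{4749}{1315} + \frac{\left(-1\right) \frac{1}{27 + 26 \left(-6\right)}}{-516} = 4749 \cdot \frac{1}{1315} + - \frac{1}{27 - 156} \left(- \frac{1}{516}\right) = \frac{4749}{1315} + - \frac{1}{-129} \left(- \frac{1}{516}\right) = \frac{4749}{1315} + \left(-1\right) \left(- \frac{1}{129}\right) \left(- \frac{1}{516}\right) = \frac{4749}{1315} + \frac{1}{129} \left(- \frac{1}{516}\right) = \frac{4749}{1315} - \frac{1}{66564} = \frac{316111121}{87531660}$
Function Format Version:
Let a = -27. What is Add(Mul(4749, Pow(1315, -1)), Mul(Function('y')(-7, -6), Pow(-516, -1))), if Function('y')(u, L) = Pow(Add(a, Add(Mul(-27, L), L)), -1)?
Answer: Rational(316111121, 87531660) ≈ 3.6114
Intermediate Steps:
Function('y')(u, L) = Pow(Add(-27, Mul(-26, L)), -1) (Function('y')(u, L) = Pow(Add(-27, Add(Mul(-27, L), L)), -1) = Pow(Add(-27, Mul(-26, L)), -1))
Add(Mul(4749, Pow(1315, -1)), Mul(Function('y')(-7, -6), Pow(-516, -1))) = Add(Mul(4749, Pow(1315, -1)), Mul(Mul(-1, Pow(Add(27, Mul(26, -6)), -1)), Pow(-516, -1))) = Add(Mul(4749, Rational(1, 1315)), Mul(Mul(-1, Pow(Add(27, -156), -1)), Rational(-1, 516))) = Add(Rational(4749, 1315), Mul(Mul(-1, Pow(-129, -1)), Rational(-1, 516))) = Add(Rational(4749, 1315), Mul(Mul(-1, Rational(-1, 129)), Rational(-1, 516))) = Add(Rational(4749, 1315), Mul(Rational(1, 129), Rational(-1, 516))) = Add(Rational(4749, 1315), Rational(-1, 66564)) = Rational(316111121, 87531660)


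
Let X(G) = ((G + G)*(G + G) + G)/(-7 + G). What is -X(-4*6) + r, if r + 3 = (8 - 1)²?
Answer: 3706/31 ≈ 119.55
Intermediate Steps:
X(G) = (G + 4*G²)/(-7 + G) (X(G) = ((2*G)*(2*G) + G)/(-7 + G) = (4*G² + G)/(-7 + G) = (G + 4*G²)/(-7 + G))
r = 46 (r = -3 + (8 - 1)² = -3 + 7² = -3 + 49 = 46)
-X(-4*6) + r = -(-4*6)*(1 + 4*(-4*6))/(-7 - 4*6) + 46 = -(-24)*(1 + 4*(-24))/(-7 - 24) + 46 = -(-24)*(1 - 96)/(-31) + 46 = -(-24)*(-1)*(-95)/31 + 46 = -1*(-2280/31) + 46 = 2280/31 + 46 = 3706/31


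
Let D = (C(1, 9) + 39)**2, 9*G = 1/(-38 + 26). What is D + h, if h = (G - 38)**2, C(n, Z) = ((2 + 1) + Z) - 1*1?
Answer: 46011025/11664 ≈ 3944.7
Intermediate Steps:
G = -1/108 (G = 1/(9*(-38 + 26)) = (1/9)/(-12) = (1/9)*(-1/12) = -1/108 ≈ -0.0092593)
C(n, Z) = 2 + Z (C(n, Z) = (3 + Z) - 1 = 2 + Z)
D = 2500 (D = ((2 + 9) + 39)**2 = (11 + 39)**2 = 50**2 = 2500)
h = 16851025/11664 (h = (-1/108 - 38)**2 = (-4105/108)**2 = 16851025/11664 ≈ 1444.7)
D + h = 2500 + 16851025/11664 = 46011025/11664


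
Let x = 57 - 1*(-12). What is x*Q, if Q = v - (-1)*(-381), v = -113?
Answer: -34086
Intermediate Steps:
Q = -494 (Q = -113 - (-1)*(-381) = -113 - 1*381 = -113 - 381 = -494)
x = 69 (x = 57 + 12 = 69)
x*Q = 69*(-494) = -34086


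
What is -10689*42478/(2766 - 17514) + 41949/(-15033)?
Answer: 379170834913/12317038 ≈ 30784.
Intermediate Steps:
-10689*42478/(2766 - 17514) + 41949/(-15033) = -10689/((-14748*1/42478)) + 41949*(-1/15033) = -10689/(-7374/21239) - 13983/5011 = -10689*(-21239/7374) - 13983/5011 = 75674557/2458 - 13983/5011 = 379170834913/12317038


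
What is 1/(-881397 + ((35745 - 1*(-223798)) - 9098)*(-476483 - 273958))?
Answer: -1/187945077642 ≈ -5.3207e-12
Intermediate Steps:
1/(-881397 + ((35745 - 1*(-223798)) - 9098)*(-476483 - 273958)) = 1/(-881397 + ((35745 + 223798) - 9098)*(-750441)) = 1/(-881397 + (259543 - 9098)*(-750441)) = 1/(-881397 + 250445*(-750441)) = 1/(-881397 - 187944196245) = 1/(-187945077642) = -1/187945077642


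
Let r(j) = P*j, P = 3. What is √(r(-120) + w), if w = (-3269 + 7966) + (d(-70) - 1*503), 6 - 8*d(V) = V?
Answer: √15374/2 ≈ 61.996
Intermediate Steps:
d(V) = ¾ - V/8
r(j) = 3*j
w = 8407/2 (w = (-3269 + 7966) + ((¾ - ⅛*(-70)) - 1*503) = 4697 + ((¾ + 35/4) - 503) = 4697 + (19/2 - 503) = 4697 - 987/2 = 8407/2 ≈ 4203.5)
√(r(-120) + w) = √(3*(-120) + 8407/2) = √(-360 + 8407/2) = √(7687/2) = √15374/2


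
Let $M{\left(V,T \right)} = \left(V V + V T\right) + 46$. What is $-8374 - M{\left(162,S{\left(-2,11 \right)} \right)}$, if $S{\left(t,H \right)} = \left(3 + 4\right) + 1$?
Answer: $-35960$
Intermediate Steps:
$S{\left(t,H \right)} = 8$ ($S{\left(t,H \right)} = 7 + 1 = 8$)
$M{\left(V,T \right)} = 46 + V^{2} + T V$ ($M{\left(V,T \right)} = \left(V^{2} + T V\right) + 46 = 46 + V^{2} + T V$)
$-8374 - M{\left(162,S{\left(-2,11 \right)} \right)} = -8374 - \left(46 + 162^{2} + 8 \cdot 162\right) = -8374 - \left(46 + 26244 + 1296\right) = -8374 - 27586 = -35960$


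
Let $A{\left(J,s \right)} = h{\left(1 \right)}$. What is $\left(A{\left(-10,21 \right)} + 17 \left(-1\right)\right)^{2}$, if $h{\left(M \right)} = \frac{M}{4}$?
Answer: $\frac{4489}{16} \approx 280.56$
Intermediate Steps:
$h{\left(M \right)} = \frac{M}{4}$ ($h{\left(M \right)} = M \frac{1}{4} = \frac{M}{4}$)
$A{\left(J,s \right)} = \frac{1}{4}$ ($A{\left(J,s \right)} = \frac{1}{4} \cdot 1 = \frac{1}{4}$)
$\left(A{\left(-10,21 \right)} + 17 \left(-1\right)\right)^{2} = \left(\frac{1}{4} + 17 \left(-1\right)\right)^{2} = \left(\frac{1}{4} - 17\right)^{2} = \left(- \frac{67}{4}\right)^{2} = \frac{4489}{16}$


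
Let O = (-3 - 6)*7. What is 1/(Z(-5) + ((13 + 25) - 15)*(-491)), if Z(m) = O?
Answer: -1/11356 ≈ -8.8059e-5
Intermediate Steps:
O = -63 (O = -9*7 = -63)
Z(m) = -63
1/(Z(-5) + ((13 + 25) - 15)*(-491)) = 1/(-63 + ((13 + 25) - 15)*(-491)) = 1/(-63 + (38 - 15)*(-491)) = 1/(-63 + 23*(-491)) = 1/(-63 - 11293) = 1/(-11356) = -1/11356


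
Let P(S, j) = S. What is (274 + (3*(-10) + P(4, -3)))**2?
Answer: 61504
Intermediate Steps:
(274 + (3*(-10) + P(4, -3)))**2 = (274 + (3*(-10) + 4))**2 = (274 + (-30 + 4))**2 = (274 - 26)**2 = 248**2 = 61504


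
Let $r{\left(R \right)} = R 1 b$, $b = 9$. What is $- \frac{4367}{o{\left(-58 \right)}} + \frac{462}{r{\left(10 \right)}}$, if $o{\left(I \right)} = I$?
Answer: $\frac{69971}{870} \approx 80.426$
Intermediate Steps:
$r{\left(R \right)} = 9 R$ ($r{\left(R \right)} = R 1 \cdot 9 = R 9 = 9 R$)
$- \frac{4367}{o{\left(-58 \right)}} + \frac{462}{r{\left(10 \right)}} = - \frac{4367}{-58} + \frac{462}{9 \cdot 10} = \left(-4367\right) \left(- \frac{1}{58}\right) + \frac{462}{90} = \frac{4367}{58} + 462 \cdot \frac{1}{90} = \frac{4367}{58} + \frac{77}{15} = \frac{69971}{870}$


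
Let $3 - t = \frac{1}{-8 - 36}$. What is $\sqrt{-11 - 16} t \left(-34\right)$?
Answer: $- \frac{6783 i \sqrt{3}}{22} \approx - 534.02 i$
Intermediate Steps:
$t = \frac{133}{44}$ ($t = 3 - \frac{1}{-8 - 36} = 3 - \frac{1}{-44} = 3 - - \frac{1}{44} = 3 + \frac{1}{44} = \frac{133}{44} \approx 3.0227$)
$\sqrt{-11 - 16} t \left(-34\right) = \sqrt{-11 - 16} \cdot \frac{133}{44} \left(-34\right) = \sqrt{-27} \cdot \frac{133}{44} \left(-34\right) = 3 i \sqrt{3} \cdot \frac{133}{44} \left(-34\right) = \frac{399 i \sqrt{3}}{44} \left(-34\right) = - \frac{6783 i \sqrt{3}}{22}$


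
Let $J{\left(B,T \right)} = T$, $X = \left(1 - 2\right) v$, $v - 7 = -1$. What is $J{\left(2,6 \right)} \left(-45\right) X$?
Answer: $1620$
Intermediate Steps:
$v = 6$ ($v = 7 - 1 = 6$)
$X = -6$ ($X = \left(1 - 2\right) 6 = \left(-1\right) 6 = -6$)
$J{\left(2,6 \right)} \left(-45\right) X = 6 \left(-45\right) \left(-6\right) = \left(-270\right) \left(-6\right) = 1620$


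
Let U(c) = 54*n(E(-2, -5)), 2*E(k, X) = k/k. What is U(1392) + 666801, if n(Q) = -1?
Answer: 666747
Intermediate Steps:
E(k, X) = ½ (E(k, X) = (k/k)/2 = (½)*1 = ½)
U(c) = -54 (U(c) = 54*(-1) = -54)
U(1392) + 666801 = -54 + 666801 = 666747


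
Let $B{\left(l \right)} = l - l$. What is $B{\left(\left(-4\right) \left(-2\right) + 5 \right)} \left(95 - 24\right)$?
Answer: $0$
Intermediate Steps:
$B{\left(l \right)} = 0$
$B{\left(\left(-4\right) \left(-2\right) + 5 \right)} \left(95 - 24\right) = 0 \left(95 - 24\right) = 0 \cdot 71 = 0$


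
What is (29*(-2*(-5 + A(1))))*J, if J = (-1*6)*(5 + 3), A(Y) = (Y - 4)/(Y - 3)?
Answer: -9744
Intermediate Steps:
A(Y) = (-4 + Y)/(-3 + Y)
J = -48 (J = -6*8 = -48)
(29*(-2*(-5 + A(1))))*J = (29*(-2*(-5 + (-4 + 1)/(-3 + 1))))*(-48) = (29*(-2*(-5 - 3/(-2))))*(-48) = (29*(-2*(-5 - ½*(-3))))*(-48) = (29*(-2*(-5 + 3/2)))*(-48) = (29*(-2*(-7/2)))*(-48) = (29*7)*(-48) = 203*(-48) = -9744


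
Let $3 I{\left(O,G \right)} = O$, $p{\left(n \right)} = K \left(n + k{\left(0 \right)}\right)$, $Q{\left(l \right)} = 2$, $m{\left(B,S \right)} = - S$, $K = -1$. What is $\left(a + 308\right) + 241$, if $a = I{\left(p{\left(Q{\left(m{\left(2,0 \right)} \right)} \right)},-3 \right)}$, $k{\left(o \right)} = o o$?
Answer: $\frac{1645}{3} \approx 548.33$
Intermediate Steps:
$k{\left(o \right)} = o^{2}$
$p{\left(n \right)} = - n$ ($p{\left(n \right)} = - (n + 0^{2}) = - (n + 0) = - n$)
$I{\left(O,G \right)} = \frac{O}{3}$
$a = - \frac{2}{3}$ ($a = \frac{\left(-1\right) 2}{3} = \frac{1}{3} \left(-2\right) = - \frac{2}{3} \approx -0.66667$)
$\left(a + 308\right) + 241 = \left(- \frac{2}{3} + 308\right) + 241 = \frac{922}{3} + 241 = \frac{1645}{3}$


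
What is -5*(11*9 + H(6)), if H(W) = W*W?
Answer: -675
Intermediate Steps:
H(W) = W²
-5*(11*9 + H(6)) = -5*(11*9 + 6²) = -5*(99 + 36) = -5*135 = -675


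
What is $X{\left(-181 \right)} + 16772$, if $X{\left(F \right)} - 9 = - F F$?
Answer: $-15980$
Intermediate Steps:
$X{\left(F \right)} = 9 - F^{2}$ ($X{\left(F \right)} = 9 + - F F = 9 - F^{2}$)
$X{\left(-181 \right)} + 16772 = \left(9 - \left(-181\right)^{2}\right) + 16772 = \left(9 - 32761\right) + 16772 = -32752 + 16772 = -15980$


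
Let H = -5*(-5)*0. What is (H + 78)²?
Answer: 6084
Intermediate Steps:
H = 0 (H = 25*0 = 0)
(H + 78)² = (0 + 78)² = 78² = 6084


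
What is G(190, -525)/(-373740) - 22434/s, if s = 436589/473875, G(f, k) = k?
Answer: -264879781882385/10878051524 ≈ -24350.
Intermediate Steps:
s = 436589/473875 (s = 436589*(1/473875) = 436589/473875 ≈ 0.92132)
G(190, -525)/(-373740) - 22434/s = -525/(-373740) - 22434/436589/473875 = -525*(-1/373740) - 22434*473875/436589 = 35/24916 - 10630911750/436589 = -264879781882385/10878051524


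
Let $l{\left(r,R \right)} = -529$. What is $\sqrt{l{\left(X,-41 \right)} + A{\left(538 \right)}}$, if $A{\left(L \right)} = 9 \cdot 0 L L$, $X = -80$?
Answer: $23 i \approx 23.0 i$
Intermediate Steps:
$A{\left(L \right)} = 0$ ($A{\left(L \right)} = 0 L^{2} = 0$)
$\sqrt{l{\left(X,-41 \right)} + A{\left(538 \right)}} = \sqrt{-529 + 0} = \sqrt{-529} = 23 i$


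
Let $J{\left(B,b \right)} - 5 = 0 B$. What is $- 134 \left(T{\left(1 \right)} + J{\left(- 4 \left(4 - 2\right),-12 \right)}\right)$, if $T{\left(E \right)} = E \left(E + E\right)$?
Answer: $-938$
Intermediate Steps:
$T{\left(E \right)} = 2 E^{2}$ ($T{\left(E \right)} = E 2 E = 2 E^{2}$)
$J{\left(B,b \right)} = 5$ ($J{\left(B,b \right)} = 5 + 0 B = 5 + 0 = 5$)
$- 134 \left(T{\left(1 \right)} + J{\left(- 4 \left(4 - 2\right),-12 \right)}\right) = - 134 \left(2 \cdot 1^{2} + 5\right) = - 134 \left(2 \cdot 1 + 5\right) = - 134 \left(2 + 5\right) = \left(-134\right) 7 = -938$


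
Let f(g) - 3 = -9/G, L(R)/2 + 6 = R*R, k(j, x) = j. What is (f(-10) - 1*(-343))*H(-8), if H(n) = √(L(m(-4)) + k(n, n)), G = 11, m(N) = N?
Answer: 7594*√3/11 ≈ 1195.7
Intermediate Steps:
L(R) = -12 + 2*R² (L(R) = -12 + 2*(R*R) = -12 + 2*R²)
f(g) = 24/11 (f(g) = 3 - 9/11 = 24/11)
H(n) = √(20 + n) (H(n) = √((-12 + 2*(-4)²) + n) = √((-12 + 2*16) + n) = √((-12 + 32) + n) = √(20 + n))
(f(-10) - 1*(-343))*H(-8) = (24/11 - 1*(-343))*√(20 - 8) = (24/11 + 343)*√12 = 3797*(2*√3)/11 = 7594*√3/11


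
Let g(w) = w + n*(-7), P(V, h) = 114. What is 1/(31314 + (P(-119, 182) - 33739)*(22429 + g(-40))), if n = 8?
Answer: -1/750915811 ≈ -1.3317e-9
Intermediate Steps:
g(w) = -56 + w (g(w) = w + 8*(-7) = w - 56 = -56 + w)
1/(31314 + (P(-119, 182) - 33739)*(22429 + g(-40))) = 1/(31314 + (114 - 33739)*(22429 + (-56 - 40))) = 1/(31314 - 33625*(22429 - 96)) = 1/(31314 - 33625*22333) = 1/(31314 - 750947125) = 1/(-750915811) = -1/750915811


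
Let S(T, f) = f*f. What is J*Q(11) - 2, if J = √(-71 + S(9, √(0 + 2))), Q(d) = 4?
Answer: -2 + 4*I*√69 ≈ -2.0 + 33.227*I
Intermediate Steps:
S(T, f) = f²
J = I*√69 (J = √(-71 + (√(0 + 2))²) = √(-71 + (√2)²) = √(-71 + 2) = √(-69) = I*√69 ≈ 8.3066*I)
J*Q(11) - 2 = (I*√69)*4 - 2 = 4*I*√69 - 2 = -2 + 4*I*√69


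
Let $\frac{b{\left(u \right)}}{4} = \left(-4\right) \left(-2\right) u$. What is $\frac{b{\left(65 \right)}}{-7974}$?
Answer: $- \frac{1040}{3987} \approx -0.26085$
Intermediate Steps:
$b{\left(u \right)} = 32 u$ ($b{\left(u \right)} = 4 \left(-4\right) \left(-2\right) u = 4 \cdot 8 u = 32 u$)
$\frac{b{\left(65 \right)}}{-7974} = \frac{32 \cdot 65}{-7974} = 2080 \left(- \frac{1}{7974}\right) = - \frac{1040}{3987}$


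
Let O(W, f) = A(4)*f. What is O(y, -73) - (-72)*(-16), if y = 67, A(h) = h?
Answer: -1444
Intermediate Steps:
O(W, f) = 4*f
O(y, -73) - (-72)*(-16) = 4*(-73) - (-72)*(-16) = -292 - 1*1152 = -292 - 1152 = -1444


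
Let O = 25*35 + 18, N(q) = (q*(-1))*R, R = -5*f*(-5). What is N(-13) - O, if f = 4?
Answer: 407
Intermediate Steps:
R = 100 (R = -5*4*(-5) = -20*(-5) = 100)
N(q) = -100*q (N(q) = (q*(-1))*100 = -q*100 = -100*q)
O = 893 (O = 875 + 18 = 893)
N(-13) - O = -100*(-13) - 1*893 = 1300 - 893 = 407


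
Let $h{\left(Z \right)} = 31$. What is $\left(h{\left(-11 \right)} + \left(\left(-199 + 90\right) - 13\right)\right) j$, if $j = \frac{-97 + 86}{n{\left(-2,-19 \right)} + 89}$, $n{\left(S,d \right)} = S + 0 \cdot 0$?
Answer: $\frac{1001}{87} \approx 11.506$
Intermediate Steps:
$n{\left(S,d \right)} = S$ ($n{\left(S,d \right)} = S + 0 = S$)
$j = - \frac{11}{87}$ ($j = \frac{-97 + 86}{-2 + 89} = - \frac{11}{87} \approx -0.12644$)
$\left(h{\left(-11 \right)} + \left(\left(-199 + 90\right) - 13\right)\right) j = \left(31 + \left(\left(-199 + 90\right) - 13\right)\right) \left(- \frac{11}{87}\right) = \left(31 - 122\right) \left(- \frac{11}{87}\right) = \left(-91\right) \left(- \frac{11}{87}\right) = \frac{1001}{87}$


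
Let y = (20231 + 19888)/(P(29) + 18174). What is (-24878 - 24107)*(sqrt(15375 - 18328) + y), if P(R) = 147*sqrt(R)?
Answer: -793690572298/7325947 + 6419748769*sqrt(29)/7325947 - 48985*I*sqrt(2953) ≈ -1.0362e+5 - 2.6619e+6*I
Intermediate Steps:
y = 40119/(18174 + 147*sqrt(29)) (y = (20231 + 19888)/(147*sqrt(29) + 18174) = 40119/(18174 + 147*sqrt(29)) ≈ 2.1154)
(-24878 - 24107)*(sqrt(15375 - 18328) + y) = (-24878 - 24107)*(sqrt(15375 - 18328) + (81013634/36629735 - 655277*sqrt(29)/36629735)) = -48985*(sqrt(-2953) + (81013634/36629735 - 655277*sqrt(29)/36629735)) = -48985*(I*sqrt(2953) + (81013634/36629735 - 655277*sqrt(29)/36629735)) = -48985*(81013634/36629735 - 655277*sqrt(29)/36629735 + I*sqrt(2953)) = -793690572298/7325947 + 6419748769*sqrt(29)/7325947 - 48985*I*sqrt(2953)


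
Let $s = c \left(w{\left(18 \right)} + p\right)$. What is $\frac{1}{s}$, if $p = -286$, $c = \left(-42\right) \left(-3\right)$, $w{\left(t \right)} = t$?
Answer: $- \frac{1}{33768} \approx -2.9614 \cdot 10^{-5}$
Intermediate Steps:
$c = 126$
$s = -33768$ ($s = 126 \left(18 - 286\right) = 126 \left(-268\right) = -33768$)
$\frac{1}{s} = \frac{1}{-33768} = - \frac{1}{33768}$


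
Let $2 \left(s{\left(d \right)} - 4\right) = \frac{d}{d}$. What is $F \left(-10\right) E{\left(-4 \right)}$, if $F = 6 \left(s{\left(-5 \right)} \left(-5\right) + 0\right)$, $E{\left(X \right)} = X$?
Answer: $-5400$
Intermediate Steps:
$s{\left(d \right)} = \frac{9}{2}$ ($s{\left(d \right)} = 4 + \frac{d \frac{1}{d}}{2} = 4 + \frac{1}{2} \cdot 1 = 4 + \frac{1}{2} = \frac{9}{2}$)
$F = -135$ ($F = 6 \left(\frac{9}{2} \left(-5\right) + 0\right) = 6 \left(- \frac{45}{2} + 0\right) = 6 \left(- \frac{45}{2}\right) = -135$)
$F \left(-10\right) E{\left(-4 \right)} = \left(-135\right) \left(-10\right) \left(-4\right) = 1350 \left(-4\right) = -5400$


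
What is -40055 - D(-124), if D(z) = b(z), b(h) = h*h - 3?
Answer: -55428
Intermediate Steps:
b(h) = -3 + h² (b(h) = h² - 3 = -3 + h²)
D(z) = -3 + z²
-40055 - D(-124) = -40055 - (-3 + (-124)²) = -40055 - (-3 + 15376) = -40055 - 1*15373 = -40055 - 15373 = -55428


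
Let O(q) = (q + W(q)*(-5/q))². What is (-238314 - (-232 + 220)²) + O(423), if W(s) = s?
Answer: -63734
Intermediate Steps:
O(q) = (-5 + q)² (O(q) = (q + q*(-5/q))² = (q - 5)² = (-5 + q)²)
(-238314 - (-232 + 220)²) + O(423) = (-238314 - (-232 + 220)²) + (-5 + 423)² = (-238314 - 1*(-12)²) + 418² = (-238314 - 1*144) + 174724 = (-238314 - 144) + 174724 = -238458 + 174724 = -63734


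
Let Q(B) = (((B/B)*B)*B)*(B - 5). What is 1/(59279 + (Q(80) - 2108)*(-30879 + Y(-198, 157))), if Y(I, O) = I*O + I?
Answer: -1/29707141117 ≈ -3.3662e-11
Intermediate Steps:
Y(I, O) = I + I*O
Q(B) = B²*(-5 + B) (Q(B) = ((1*B)*B)*(-5 + B) = (B*B)*(-5 + B) = B²*(-5 + B))
1/(59279 + (Q(80) - 2108)*(-30879 + Y(-198, 157))) = 1/(59279 + (80²*(-5 + 80) - 2108)*(-30879 - 198*(1 + 157))) = 1/(59279 + (6400*75 - 2108)*(-30879 - 198*158)) = 1/(59279 + (480000 - 2108)*(-30879 - 31284)) = 1/(59279 + 477892*(-62163)) = 1/(59279 - 29707200396) = 1/(-29707141117) = -1/29707141117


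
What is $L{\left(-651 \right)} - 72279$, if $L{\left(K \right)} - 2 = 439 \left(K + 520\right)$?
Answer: $-129786$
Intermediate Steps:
$L{\left(K \right)} = 228282 + 439 K$ ($L{\left(K \right)} = 2 + 439 \left(K + 520\right) = 2 + 439 \left(520 + K\right) = 2 + \left(228280 + 439 K\right) = 228282 + 439 K$)
$L{\left(-651 \right)} - 72279 = \left(228282 + 439 \left(-651\right)\right) - 72279 = \left(228282 - 285789\right) - 72279 = -57507 - 72279 = -129786$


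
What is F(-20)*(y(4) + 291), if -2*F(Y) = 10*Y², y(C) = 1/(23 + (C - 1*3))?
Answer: -1746250/3 ≈ -5.8208e+5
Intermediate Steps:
y(C) = 1/(20 + C) (y(C) = 1/(23 + (C - 3)) = 1/(23 + (-3 + C)) = 1/(20 + C))
F(Y) = -5*Y²
F(-20)*(y(4) + 291) = (-5*(-20)²)*(1/(20 + 4) + 291) = (-5*400)*(1/24 + 291) = -2000*(1/24 + 291) = -2000*6985/24 = -1746250/3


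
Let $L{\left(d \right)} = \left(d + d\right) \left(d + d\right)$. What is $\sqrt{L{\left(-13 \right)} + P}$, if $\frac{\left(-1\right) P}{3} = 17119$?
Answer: $i \sqrt{50681} \approx 225.12 i$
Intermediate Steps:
$P = -51357$ ($P = \left(-3\right) 17119 = -51357$)
$L{\left(d \right)} = 4 d^{2}$ ($L{\left(d \right)} = 2 d 2 d = 4 d^{2}$)
$\sqrt{L{\left(-13 \right)} + P} = \sqrt{4 \left(-13\right)^{2} - 51357} = \sqrt{4 \cdot 169 - 51357} = \sqrt{676 - 51357} = \sqrt{-50681} = i \sqrt{50681}$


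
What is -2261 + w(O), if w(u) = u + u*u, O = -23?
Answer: -1755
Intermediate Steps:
w(u) = u + u²
-2261 + w(O) = -2261 - 23*(1 - 23) = -2261 - 23*(-22) = -2261 + 506 = -1755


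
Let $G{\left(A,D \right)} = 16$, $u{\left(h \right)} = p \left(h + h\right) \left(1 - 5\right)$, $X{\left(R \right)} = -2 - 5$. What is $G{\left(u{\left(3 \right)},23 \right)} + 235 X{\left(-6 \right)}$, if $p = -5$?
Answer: $-1629$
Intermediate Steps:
$X{\left(R \right)} = -7$
$u{\left(h \right)} = 40 h$ ($u{\left(h \right)} = - 5 \left(h + h\right) \left(1 - 5\right) = - 5 \cdot 2 h \left(-4\right) = - 5 \left(- 8 h\right) = 40 h$)
$G{\left(u{\left(3 \right)},23 \right)} + 235 X{\left(-6 \right)} = 16 + 235 \left(-7\right) = 16 - 1645 = -1629$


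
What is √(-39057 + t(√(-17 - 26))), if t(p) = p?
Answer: √(-39057 + I*√43) ≈ 0.017 + 197.63*I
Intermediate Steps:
√(-39057 + t(√(-17 - 26))) = √(-39057 + √(-17 - 26)) = √(-39057 + √(-43)) = √(-39057 + I*√43)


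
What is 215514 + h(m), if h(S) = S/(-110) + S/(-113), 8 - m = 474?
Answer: 1339471469/6215 ≈ 2.1552e+5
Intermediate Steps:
m = -466 (m = 8 - 1*474 = 8 - 474 = -466)
h(S) = -223*S/12430 (h(S) = S*(-1/110) + S*(-1/113) = -S/110 - S/113 = -223*S/12430)
215514 + h(m) = 215514 - 223/12430*(-466) = 215514 + 51959/6215 = 1339471469/6215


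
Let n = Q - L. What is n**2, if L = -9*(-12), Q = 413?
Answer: 93025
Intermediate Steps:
L = 108
n = 305 (n = 413 - 1*108 = 413 - 108 = 305)
n**2 = 305**2 = 93025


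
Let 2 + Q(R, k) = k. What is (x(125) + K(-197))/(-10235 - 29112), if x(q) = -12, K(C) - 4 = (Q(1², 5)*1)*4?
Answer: -4/39347 ≈ -0.00010166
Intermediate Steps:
Q(R, k) = -2 + k
K(C) = 16 (K(C) = 4 + ((-2 + 5)*1)*4 = 4 + (3*1)*4 = 4 + 3*4 = 4 + 12 = 16)
(x(125) + K(-197))/(-10235 - 29112) = (-12 + 16)/(-10235 - 29112) = 4/(-39347) = 4*(-1/39347) = -4/39347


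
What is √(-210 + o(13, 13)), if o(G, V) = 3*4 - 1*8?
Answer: I*√206 ≈ 14.353*I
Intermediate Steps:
o(G, V) = 4 (o(G, V) = 12 - 8 = 4)
√(-210 + o(13, 13)) = √(-210 + 4) = √(-206) = I*√206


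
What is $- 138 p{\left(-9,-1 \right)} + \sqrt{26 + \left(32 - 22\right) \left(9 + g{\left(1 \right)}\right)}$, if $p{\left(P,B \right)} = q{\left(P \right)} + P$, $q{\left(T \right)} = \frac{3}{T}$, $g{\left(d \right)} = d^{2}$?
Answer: $1288 + 3 \sqrt{14} \approx 1299.2$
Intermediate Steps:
$p{\left(P,B \right)} = P + \frac{3}{P}$ ($p{\left(P,B \right)} = \frac{3}{P} + P = P + \frac{3}{P}$)
$- 138 p{\left(-9,-1 \right)} + \sqrt{26 + \left(32 - 22\right) \left(9 + g{\left(1 \right)}\right)} = - 138 \left(-9 + \frac{3}{-9}\right) + \sqrt{26 + \left(32 - 22\right) \left(9 + 1^{2}\right)} = - 138 \left(-9 + 3 \left(- \frac{1}{9}\right)\right) + \sqrt{26 + 10 \left(9 + 1\right)} = - 138 \left(-9 - \frac{1}{3}\right) + \sqrt{26 + 10 \cdot 10} = \left(-138\right) \left(- \frac{28}{3}\right) + \sqrt{26 + 100} = 1288 + \sqrt{126} = 1288 + 3 \sqrt{14}$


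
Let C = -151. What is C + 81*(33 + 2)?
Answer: 2684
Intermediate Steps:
C + 81*(33 + 2) = -151 + 81*(33 + 2) = -151 + 81*35 = -151 + 2835 = 2684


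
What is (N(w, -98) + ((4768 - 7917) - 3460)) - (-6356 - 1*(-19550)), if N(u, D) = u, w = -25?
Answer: -19828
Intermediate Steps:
(N(w, -98) + ((4768 - 7917) - 3460)) - (-6356 - 1*(-19550)) = (-25 + ((4768 - 7917) - 3460)) - (-6356 - 1*(-19550)) = (-25 + (-3149 - 3460)) - (-6356 + 19550) = (-25 - 6609) - 1*13194 = -6634 - 13194 = -19828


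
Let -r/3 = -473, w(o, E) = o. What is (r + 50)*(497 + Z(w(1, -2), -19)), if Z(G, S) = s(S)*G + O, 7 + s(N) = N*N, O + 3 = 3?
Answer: 1250119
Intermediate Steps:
r = 1419 (r = -3*(-473) = 1419)
O = 0 (O = -3 + 3 = 0)
s(N) = -7 + N**2 (s(N) = -7 + N*N = -7 + N**2)
Z(G, S) = G*(-7 + S**2) (Z(G, S) = (-7 + S**2)*G + 0 = G*(-7 + S**2) + 0 = G*(-7 + S**2))
(r + 50)*(497 + Z(w(1, -2), -19)) = (1419 + 50)*(497 + 1*(-7 + (-19)**2)) = 1469*(497 + 1*(-7 + 361)) = 1469*(497 + 1*354) = 1469*(497 + 354) = 1469*851 = 1250119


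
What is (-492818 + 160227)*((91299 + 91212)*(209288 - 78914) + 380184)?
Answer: -7914025892891118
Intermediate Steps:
(-492818 + 160227)*((91299 + 91212)*(209288 - 78914) + 380184) = -332591*(182511*130374 + 380184) = -332591*(23794689114 + 380184) = -332591*23795069298 = -7914025892891118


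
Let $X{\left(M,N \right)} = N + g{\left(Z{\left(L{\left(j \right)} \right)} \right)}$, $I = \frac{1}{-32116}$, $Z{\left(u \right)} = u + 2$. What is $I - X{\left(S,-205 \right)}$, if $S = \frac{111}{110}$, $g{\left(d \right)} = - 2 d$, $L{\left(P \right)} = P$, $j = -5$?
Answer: $\frac{6391083}{32116} \approx 199.0$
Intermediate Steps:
$Z{\left(u \right)} = 2 + u$
$S = \frac{111}{110}$ ($S = 111 \cdot \frac{1}{110} = \frac{111}{110} \approx 1.0091$)
$I = - \frac{1}{32116} \approx -3.1137 \cdot 10^{-5}$
$X{\left(M,N \right)} = 6 + N$ ($X{\left(M,N \right)} = N - 2 \left(2 - 5\right) = N - -6 = N + 6 = 6 + N$)
$I - X{\left(S,-205 \right)} = - \frac{1}{32116} - \left(6 - 205\right) = - \frac{1}{32116} - -199 = - \frac{1}{32116} + 199 = \frac{6391083}{32116}$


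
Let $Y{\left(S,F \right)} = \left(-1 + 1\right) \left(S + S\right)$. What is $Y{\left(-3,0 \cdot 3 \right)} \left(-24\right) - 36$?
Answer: $-36$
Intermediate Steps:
$Y{\left(S,F \right)} = 0$ ($Y{\left(S,F \right)} = 0 \cdot 2 S = 0$)
$Y{\left(-3,0 \cdot 3 \right)} \left(-24\right) - 36 = 0 \left(-24\right) - 36 = 0 - 36 = -36$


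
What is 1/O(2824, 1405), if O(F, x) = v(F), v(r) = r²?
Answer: 1/7974976 ≈ 1.2539e-7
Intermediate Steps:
O(F, x) = F²
1/O(2824, 1405) = 1/(2824²) = 1/7974976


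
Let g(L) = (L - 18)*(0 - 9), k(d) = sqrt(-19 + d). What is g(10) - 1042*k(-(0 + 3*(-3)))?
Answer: 72 - 1042*I*sqrt(10) ≈ 72.0 - 3295.1*I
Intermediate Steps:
g(L) = 162 - 9*L (g(L) = (-18 + L)*(-9) = 162 - 9*L)
g(10) - 1042*k(-(0 + 3*(-3))) = (162 - 9*10) - 1042*sqrt(-19 - (0 + 3*(-3))) = (162 - 90) - 1042*sqrt(-19 - (0 - 9)) = 72 - 1042*sqrt(-19 - 1*(-9)) = 72 - 1042*sqrt(-19 + 9) = 72 - 1042*I*sqrt(10)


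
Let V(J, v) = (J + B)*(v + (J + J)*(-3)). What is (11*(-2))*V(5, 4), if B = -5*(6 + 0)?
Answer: -14300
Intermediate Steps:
B = -30 (B = -5*6 = -30)
V(J, v) = (-30 + J)*(v - 6*J) (V(J, v) = (J - 30)*(v + (J + J)*(-3)) = (-30 + J)*(v + (2*J)*(-3)) = (-30 + J)*(v - 6*J))
(11*(-2))*V(5, 4) = (11*(-2))*(-30*4 - 6*5² + 180*5 + 5*4) = -22*(-120 - 6*25 + 900 + 20) = -22*(-120 - 150 + 900 + 20) = -22*650 = -14300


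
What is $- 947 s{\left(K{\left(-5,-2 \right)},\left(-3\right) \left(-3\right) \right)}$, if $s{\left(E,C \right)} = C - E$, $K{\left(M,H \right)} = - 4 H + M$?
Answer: $-5682$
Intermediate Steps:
$K{\left(M,H \right)} = M - 4 H$
$- 947 s{\left(K{\left(-5,-2 \right)},\left(-3\right) \left(-3\right) \right)} = - 947 \left(\left(-3\right) \left(-3\right) - \left(-5 - -8\right)\right) = - 947 \left(9 - \left(-5 + 8\right)\right) = - 947 \left(9 - 3\right) = \left(-947\right) 6 = -5682$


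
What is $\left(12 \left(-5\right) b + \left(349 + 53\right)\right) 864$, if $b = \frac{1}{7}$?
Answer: $\frac{2379456}{7} \approx 3.3992 \cdot 10^{5}$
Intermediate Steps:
$b = \frac{1}{7} \approx 0.14286$
$\left(12 \left(-5\right) b + \left(349 + 53\right)\right) 864 = \left(12 \left(-5\right) \frac{1}{7} + \left(349 + 53\right)\right) 864 = \left(\left(-60\right) \frac{1}{7} + 402\right) 864 = \left(- \frac{60}{7} + 402\right) 864 = \frac{2754}{7} \cdot 864 = \frac{2379456}{7}$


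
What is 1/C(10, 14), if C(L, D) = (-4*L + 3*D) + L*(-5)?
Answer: -1/48 ≈ -0.020833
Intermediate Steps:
C(L, D) = -9*L + 3*D (C(L, D) = (-4*L + 3*D) - 5*L = -9*L + 3*D)
1/C(10, 14) = 1/(-9*10 + 3*14) = 1/(-90 + 42) = 1/(-48) = -1/48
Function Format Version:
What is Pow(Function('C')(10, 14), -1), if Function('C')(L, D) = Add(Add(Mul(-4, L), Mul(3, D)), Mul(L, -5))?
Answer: Rational(-1, 48) ≈ -0.020833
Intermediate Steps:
Function('C')(L, D) = Add(Mul(-9, L), Mul(3, D)) (Function('C')(L, D) = Add(Add(Mul(-4, L), Mul(3, D)), Mul(-5, L)) = Add(Mul(-9, L), Mul(3, D)))
Pow(Function('C')(10, 14), -1) = Pow(Add(Mul(-9, 10), Mul(3, 14)), -1) = Pow(Add(-90, 42), -1) = Pow(-48, -1) = Rational(-1, 48)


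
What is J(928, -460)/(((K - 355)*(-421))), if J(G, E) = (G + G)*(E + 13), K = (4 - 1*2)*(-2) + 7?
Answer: -25926/4631 ≈ -5.5984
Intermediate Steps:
K = 3 (K = (4 - 2)*(-2) + 7 = 2*(-2) + 7 = -4 + 7 = 3)
J(G, E) = 2*G*(13 + E) (J(G, E) = (2*G)*(13 + E) = 2*G*(13 + E))
J(928, -460)/(((K - 355)*(-421))) = (2*928*(13 - 460))/(((3 - 355)*(-421))) = (2*928*(-447))/((-352*(-421))) = -829632/148192 = -829632*1/148192 = -25926/4631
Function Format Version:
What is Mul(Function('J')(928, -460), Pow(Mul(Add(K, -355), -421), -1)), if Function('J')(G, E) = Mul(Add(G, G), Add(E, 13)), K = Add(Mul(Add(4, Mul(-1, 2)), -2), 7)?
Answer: Rational(-25926, 4631) ≈ -5.5984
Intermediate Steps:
K = 3 (K = Add(Mul(Add(4, -2), -2), 7) = Add(Mul(2, -2), 7) = Add(-4, 7) = 3)
Function('J')(G, E) = Mul(2, G, Add(13, E)) (Function('J')(G, E) = Mul(Mul(2, G), Add(13, E)) = Mul(2, G, Add(13, E)))
Mul(Function('J')(928, -460), Pow(Mul(Add(K, -355), -421), -1)) = Mul(Mul(2, 928, Add(13, -460)), Pow(Mul(Add(3, -355), -421), -1)) = Mul(Mul(2, 928, -447), Pow(Mul(-352, -421), -1)) = Mul(-829632, Pow(148192, -1)) = Mul(-829632, Rational(1, 148192)) = Rational(-25926, 4631)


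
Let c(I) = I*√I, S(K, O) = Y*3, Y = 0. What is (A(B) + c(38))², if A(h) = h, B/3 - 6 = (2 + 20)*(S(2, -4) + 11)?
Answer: 608408 + 56544*√38 ≈ 9.5697e+5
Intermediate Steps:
S(K, O) = 0 (S(K, O) = 0*3 = 0)
B = 744 (B = 18 + 3*((2 + 20)*(0 + 11)) = 18 + 3*(22*11) = 18 + 3*242 = 18 + 726 = 744)
c(I) = I^(3/2)
(A(B) + c(38))² = (744 + 38^(3/2))² = (744 + 38*√38)²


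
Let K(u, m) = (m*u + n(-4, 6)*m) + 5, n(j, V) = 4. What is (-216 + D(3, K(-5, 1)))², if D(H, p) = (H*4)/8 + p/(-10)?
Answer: 4618201/100 ≈ 46182.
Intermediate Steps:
K(u, m) = 5 + 4*m + m*u (K(u, m) = (m*u + 4*m) + 5 = (4*m + m*u) + 5 = 5 + 4*m + m*u)
D(H, p) = H/2 - p/10 (D(H, p) = (4*H)*(⅛) + p*(-⅒) = H/2 - p/10)
(-216 + D(3, K(-5, 1)))² = (-216 + ((½)*3 - (5 + 4*1 + 1*(-5))/10))² = (-216 + (3/2 - (5 + 4 - 5)/10))² = (-216 + (3/2 - ⅒*4))² = (-216 + (3/2 - ⅖))² = (-216 + 11/10)² = (-2149/10)² = 4618201/100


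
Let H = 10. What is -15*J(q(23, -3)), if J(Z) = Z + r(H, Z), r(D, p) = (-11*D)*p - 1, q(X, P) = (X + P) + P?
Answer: 27810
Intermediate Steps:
q(X, P) = X + 2*P (q(X, P) = (P + X) + P = X + 2*P)
r(D, p) = -1 - 11*D*p (r(D, p) = -11*D*p - 1 = -1 - 11*D*p)
J(Z) = -1 - 109*Z (J(Z) = Z + (-1 - 11*10*Z) = Z + (-1 - 110*Z) = -1 - 109*Z)
-15*J(q(23, -3)) = -15*(-1 - 109*(23 + 2*(-3))) = -15*(-1 - 109*(23 - 6)) = -15*(-1 - 109*17) = -15*(-1 - 1853) = -15*(-1854) = 27810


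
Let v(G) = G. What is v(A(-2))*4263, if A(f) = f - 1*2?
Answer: -17052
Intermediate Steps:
A(f) = -2 + f (A(f) = f - 2 = -2 + f)
v(A(-2))*4263 = (-2 - 2)*4263 = -4*4263 = -17052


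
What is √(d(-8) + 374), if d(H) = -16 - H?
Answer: √366 ≈ 19.131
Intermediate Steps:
√(d(-8) + 374) = √((-16 - 1*(-8)) + 374) = √((-16 + 8) + 374) = √(-8 + 374) = √366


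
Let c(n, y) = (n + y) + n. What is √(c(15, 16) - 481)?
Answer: I*√435 ≈ 20.857*I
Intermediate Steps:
c(n, y) = y + 2*n
√(c(15, 16) - 481) = √((16 + 2*15) - 481) = √((16 + 30) - 481) = √(46 - 481) = √(-435) = I*√435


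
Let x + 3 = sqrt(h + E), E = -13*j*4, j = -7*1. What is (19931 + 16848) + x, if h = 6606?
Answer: 36776 + sqrt(6970) ≈ 36860.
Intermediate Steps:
j = -7
E = 364 (E = -13*(-7)*4 = 91*4 = 364)
x = -3 + sqrt(6970) (x = -3 + sqrt(6606 + 364) = -3 + sqrt(6970) ≈ 80.487)
(19931 + 16848) + x = (19931 + 16848) + (-3 + sqrt(6970)) = 36779 + (-3 + sqrt(6970)) = 36776 + sqrt(6970)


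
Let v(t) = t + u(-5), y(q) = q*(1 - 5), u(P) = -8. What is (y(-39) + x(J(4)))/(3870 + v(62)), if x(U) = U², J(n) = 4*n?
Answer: 103/981 ≈ 0.10499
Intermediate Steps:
y(q) = -4*q (y(q) = q*(-4) = -4*q)
v(t) = -8 + t (v(t) = t - 8 = -8 + t)
(y(-39) + x(J(4)))/(3870 + v(62)) = (-4*(-39) + (4*4)²)/(3870 + (-8 + 62)) = (156 + 16²)/(3870 + 54) = (156 + 256)/3924 = 412*(1/3924) = 103/981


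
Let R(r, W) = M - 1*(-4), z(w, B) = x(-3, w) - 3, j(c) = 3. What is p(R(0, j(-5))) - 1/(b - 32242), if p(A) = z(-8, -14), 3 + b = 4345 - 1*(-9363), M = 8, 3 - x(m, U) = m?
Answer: 55612/18537 ≈ 3.0001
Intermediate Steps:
x(m, U) = 3 - m
b = 13705 (b = -3 + (4345 - 1*(-9363)) = -3 + (4345 + 9363) = -3 + 13708 = 13705)
z(w, B) = 3 (z(w, B) = (3 - 1*(-3)) - 3 = (3 + 3) - 3 = 6 - 3 = 3)
R(r, W) = 12 (R(r, W) = 8 - 1*(-4) = 8 + 4 = 12)
p(A) = 3
p(R(0, j(-5))) - 1/(b - 32242) = 3 - 1/(13705 - 32242) = 3 - 1/(-18537) = 3 - 1*(-1/18537) = 3 + 1/18537 = 55612/18537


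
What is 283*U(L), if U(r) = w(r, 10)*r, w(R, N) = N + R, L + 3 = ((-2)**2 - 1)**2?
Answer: 27168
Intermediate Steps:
L = 6 (L = -3 + ((-2)**2 - 1)**2 = -3 + (4 - 1)**2 = -3 + 3**2 = -3 + 9 = 6)
U(r) = r*(10 + r) (U(r) = (10 + r)*r = r*(10 + r))
283*U(L) = 283*(6*(10 + 6)) = 283*(6*16) = 283*96 = 27168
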